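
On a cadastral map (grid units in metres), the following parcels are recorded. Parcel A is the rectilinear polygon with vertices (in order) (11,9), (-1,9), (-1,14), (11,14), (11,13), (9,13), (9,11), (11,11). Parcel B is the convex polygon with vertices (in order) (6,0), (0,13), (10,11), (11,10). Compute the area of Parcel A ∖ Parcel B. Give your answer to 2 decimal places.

|Parcel A| = 56, |Parcel A∩Parcel B| = 27.4577.
|Parcel A ∖ Parcel B| = |Parcel A| − |Parcel A∩Parcel B| = 56 − 27.4577 = 28.54.

28.54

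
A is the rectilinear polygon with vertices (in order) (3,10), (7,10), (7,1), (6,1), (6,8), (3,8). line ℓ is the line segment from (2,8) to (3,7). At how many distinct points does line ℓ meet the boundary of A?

0

The segment lies entirely outside A and never meets its boundary.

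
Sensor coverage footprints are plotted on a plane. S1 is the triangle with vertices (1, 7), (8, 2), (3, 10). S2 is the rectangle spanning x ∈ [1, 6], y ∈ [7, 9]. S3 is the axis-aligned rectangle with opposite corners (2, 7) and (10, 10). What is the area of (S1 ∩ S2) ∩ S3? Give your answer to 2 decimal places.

The region (S1 ∩ S2) ∩ S3 is the polygon with vertices (2,7), (2,8.5), (2.333,9), (3.625,9), (4.875,7).
By the shoelace formula its area is 4.42.

4.42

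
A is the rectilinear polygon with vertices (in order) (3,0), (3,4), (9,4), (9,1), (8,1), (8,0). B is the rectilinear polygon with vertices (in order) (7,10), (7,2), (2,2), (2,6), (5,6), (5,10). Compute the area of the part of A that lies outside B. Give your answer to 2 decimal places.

|A| = 23, |A∩B| = 8.
|A ∖ B| = |A| − |A∩B| = 23 − 8 = 15.00.

15.00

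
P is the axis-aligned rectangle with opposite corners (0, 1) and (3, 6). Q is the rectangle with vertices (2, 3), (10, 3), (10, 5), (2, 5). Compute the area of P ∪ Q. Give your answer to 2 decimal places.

By inclusion–exclusion:
Individual areas: |P| = 15, |Q| = 16.
|P∩Q|: x∈[2,3], y∈[3,5] → 1·2 = 2.
|P ∪ Q| = 31 − 2 = 29.00.

29.00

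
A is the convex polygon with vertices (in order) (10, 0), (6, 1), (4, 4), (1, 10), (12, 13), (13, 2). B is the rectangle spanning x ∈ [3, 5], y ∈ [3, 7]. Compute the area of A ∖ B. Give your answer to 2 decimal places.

|A| = 103, |A∩B| = 5.6667.
|A ∖ B| = |A| − |A∩B| = 103 − 5.6667 = 97.33.

97.33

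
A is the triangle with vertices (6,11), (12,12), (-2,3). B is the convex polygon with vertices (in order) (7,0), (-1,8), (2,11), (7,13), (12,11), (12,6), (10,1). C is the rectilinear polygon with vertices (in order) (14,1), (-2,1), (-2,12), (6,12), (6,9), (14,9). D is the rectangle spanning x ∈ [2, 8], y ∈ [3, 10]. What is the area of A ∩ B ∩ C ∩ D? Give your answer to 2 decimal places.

8.64

The intersection is the polygon with vertices (5,10), (6,10), (6,9), (7.333,9), (2,5.571), (2,7).
By the shoelace formula its area is 8.64.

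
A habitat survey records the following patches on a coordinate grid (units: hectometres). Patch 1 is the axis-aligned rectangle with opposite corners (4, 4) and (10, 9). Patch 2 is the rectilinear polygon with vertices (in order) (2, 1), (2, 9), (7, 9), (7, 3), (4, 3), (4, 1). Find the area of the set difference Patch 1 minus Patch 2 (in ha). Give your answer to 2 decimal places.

15.00

|Patch 1| = 30, |Patch 1∩Patch 2| = 15.
|Patch 1 ∖ Patch 2| = |Patch 1| − |Patch 1∩Patch 2| = 30 − 15 = 15.00.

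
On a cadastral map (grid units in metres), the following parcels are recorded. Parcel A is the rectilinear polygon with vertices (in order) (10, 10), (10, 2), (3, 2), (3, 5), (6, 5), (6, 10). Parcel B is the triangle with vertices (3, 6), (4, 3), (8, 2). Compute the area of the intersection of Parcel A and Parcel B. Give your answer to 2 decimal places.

The intersection is the polygon with vertices (4.25,5), (8,2), (4,3), (3.333,5).
By the shoelace formula its area is 5.04.

5.04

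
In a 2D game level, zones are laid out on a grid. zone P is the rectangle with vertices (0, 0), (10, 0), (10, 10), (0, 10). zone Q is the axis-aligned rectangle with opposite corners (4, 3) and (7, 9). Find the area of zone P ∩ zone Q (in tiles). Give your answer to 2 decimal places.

18.00

|zone P∩zone Q|: x∈[4,7], y∈[3,9] → 3·6 = 18.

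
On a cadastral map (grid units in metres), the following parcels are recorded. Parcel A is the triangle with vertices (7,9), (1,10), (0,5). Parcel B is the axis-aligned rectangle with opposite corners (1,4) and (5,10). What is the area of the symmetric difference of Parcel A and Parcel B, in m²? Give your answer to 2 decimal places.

|Parcel A| = 15.5, |Parcel B| = 24, |Parcel A∩Parcel B| = 11.8095.
|Parcel A △ Parcel B| = |Parcel A| + |Parcel B| − 2·|Parcel A∩Parcel B| = 15.5 + 24 − 23.619 = 15.88.

15.88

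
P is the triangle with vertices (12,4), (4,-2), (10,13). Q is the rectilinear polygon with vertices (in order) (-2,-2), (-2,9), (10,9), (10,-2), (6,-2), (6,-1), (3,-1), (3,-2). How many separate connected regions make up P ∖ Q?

P ∖ Q splits into 2 disjoint pieces (area 13.7, area 0.4667).

2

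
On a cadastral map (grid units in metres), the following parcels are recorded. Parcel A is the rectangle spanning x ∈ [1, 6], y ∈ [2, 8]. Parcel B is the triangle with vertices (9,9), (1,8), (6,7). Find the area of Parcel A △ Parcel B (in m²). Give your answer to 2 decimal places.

31.50

|Parcel A| = 30, |Parcel B| = 6.5, |Parcel A∩Parcel B| = 2.5.
|Parcel A △ Parcel B| = |Parcel A| + |Parcel B| − 2·|Parcel A∩Parcel B| = 30 + 6.5 − 5 = 31.50.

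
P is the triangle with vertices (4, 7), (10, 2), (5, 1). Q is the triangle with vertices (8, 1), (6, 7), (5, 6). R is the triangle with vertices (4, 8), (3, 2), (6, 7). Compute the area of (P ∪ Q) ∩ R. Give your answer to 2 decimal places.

1.70

The region (P ∪ Q) ∩ R is the polygon with vertices (6,7), (4.435,4.391), (4,7), (5.091,6.091).
By the shoelace formula its area is 1.70.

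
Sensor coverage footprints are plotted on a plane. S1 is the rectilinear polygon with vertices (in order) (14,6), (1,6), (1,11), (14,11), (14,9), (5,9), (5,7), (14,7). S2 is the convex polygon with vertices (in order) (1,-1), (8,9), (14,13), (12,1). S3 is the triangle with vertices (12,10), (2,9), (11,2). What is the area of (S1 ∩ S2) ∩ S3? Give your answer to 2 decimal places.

8.13

|S1 ∩ S2| = 14.6667.
|(S1 ∩ S2) ∩ S3| = 8.13.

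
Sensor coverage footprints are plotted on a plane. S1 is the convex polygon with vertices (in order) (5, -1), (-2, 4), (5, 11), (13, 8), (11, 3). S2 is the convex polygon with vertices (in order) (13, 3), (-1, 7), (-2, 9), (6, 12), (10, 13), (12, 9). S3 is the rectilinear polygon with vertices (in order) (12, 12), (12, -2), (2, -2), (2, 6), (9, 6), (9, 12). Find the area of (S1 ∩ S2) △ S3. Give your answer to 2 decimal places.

106.67

|S1 ∩ S2| = 50.3167.
|(S1 ∩ S2) ∩ S3| = 20.8253.
|(S1 ∩ S2) △ S3| = 50.3167 + 98 − 41.6506 = 106.67.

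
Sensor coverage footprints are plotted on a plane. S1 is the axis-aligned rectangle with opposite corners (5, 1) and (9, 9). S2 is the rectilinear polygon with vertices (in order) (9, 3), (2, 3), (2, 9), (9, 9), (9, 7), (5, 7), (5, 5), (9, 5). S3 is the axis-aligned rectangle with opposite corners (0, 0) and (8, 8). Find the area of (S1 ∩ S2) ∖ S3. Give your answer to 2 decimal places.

7.00

|S1 ∩ S2| = 16.
|(S1 ∩ S2) ∩ S3| = 9.
|(S1 ∩ S2) ∖ S3| = 16 − 9 = 7.00.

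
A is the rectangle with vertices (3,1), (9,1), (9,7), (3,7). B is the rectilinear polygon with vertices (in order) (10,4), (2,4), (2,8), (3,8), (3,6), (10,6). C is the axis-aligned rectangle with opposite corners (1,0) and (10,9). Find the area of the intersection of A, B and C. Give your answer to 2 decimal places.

12.00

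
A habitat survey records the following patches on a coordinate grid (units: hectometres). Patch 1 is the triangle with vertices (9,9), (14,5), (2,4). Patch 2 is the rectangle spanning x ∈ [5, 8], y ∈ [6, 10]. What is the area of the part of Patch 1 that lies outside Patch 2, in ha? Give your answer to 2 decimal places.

22.86

|Patch 1| = 26.5, |Patch 1∩Patch 2| = 3.6429.
|Patch 1 ∖ Patch 2| = |Patch 1| − |Patch 1∩Patch 2| = 26.5 − 3.6429 = 22.86.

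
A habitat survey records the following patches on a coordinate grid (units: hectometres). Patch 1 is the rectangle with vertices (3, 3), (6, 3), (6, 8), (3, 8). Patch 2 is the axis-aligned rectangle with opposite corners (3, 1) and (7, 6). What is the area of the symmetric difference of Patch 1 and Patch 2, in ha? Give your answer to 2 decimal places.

|Patch 1∩Patch 2|: x∈[3,6], y∈[3,6] → 3·3 = 9.
|Patch 1 △ Patch 2| = |Patch 1| + |Patch 2| − 2·|Patch 1∩Patch 2| = 15 + 20 − 18 = 17.00.

17.00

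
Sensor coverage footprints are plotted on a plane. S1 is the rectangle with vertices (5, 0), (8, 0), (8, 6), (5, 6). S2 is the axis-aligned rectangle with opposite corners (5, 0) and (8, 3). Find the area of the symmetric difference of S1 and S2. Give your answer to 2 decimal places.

|S1∩S2|: x∈[5,8], y∈[0,3] → 3·3 = 9.
|S1 △ S2| = |S1| + |S2| − 2·|S1∩S2| = 18 + 9 − 18 = 9.00.

9.00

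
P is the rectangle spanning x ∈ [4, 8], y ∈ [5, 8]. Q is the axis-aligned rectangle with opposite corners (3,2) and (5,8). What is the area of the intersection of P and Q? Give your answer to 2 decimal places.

|P∩Q|: x∈[4,5], y∈[5,8] → 1·3 = 3.

3.00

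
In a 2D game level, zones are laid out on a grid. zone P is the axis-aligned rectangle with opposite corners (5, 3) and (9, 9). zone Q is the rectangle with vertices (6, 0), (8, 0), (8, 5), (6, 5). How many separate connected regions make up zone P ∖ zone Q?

zone P ∖ zone Q is a single connected region.

1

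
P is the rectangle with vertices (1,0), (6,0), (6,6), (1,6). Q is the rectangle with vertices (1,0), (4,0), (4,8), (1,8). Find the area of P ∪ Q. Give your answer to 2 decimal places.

36.00

By inclusion–exclusion:
Individual areas: |P| = 30, |Q| = 24.
|P∩Q|: x∈[1,4], y∈[0,6] → 3·6 = 18.
|P ∪ Q| = 54 − 18 = 36.00.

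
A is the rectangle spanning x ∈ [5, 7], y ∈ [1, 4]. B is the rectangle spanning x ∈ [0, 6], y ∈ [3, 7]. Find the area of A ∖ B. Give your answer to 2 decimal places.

|A∩B|: x∈[5,6], y∈[3,4] → 1·1 = 1.
|A| = 6.
|A ∖ B| = |A| − |A∩B| = 6 − 1 = 5.00.

5.00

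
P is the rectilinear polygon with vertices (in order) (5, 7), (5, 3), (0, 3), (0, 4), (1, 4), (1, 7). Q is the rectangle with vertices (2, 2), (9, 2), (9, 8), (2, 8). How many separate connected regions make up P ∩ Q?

1

P ∩ Q is a single connected region.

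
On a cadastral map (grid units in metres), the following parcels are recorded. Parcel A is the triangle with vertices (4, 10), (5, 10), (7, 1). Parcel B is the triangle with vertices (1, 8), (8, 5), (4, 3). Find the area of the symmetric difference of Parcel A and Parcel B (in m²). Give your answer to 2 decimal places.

|Parcel A| = 4.5, |Parcel B| = 13, |Parcel A∩Parcel B| = 0.88.
|Parcel A △ Parcel B| = |Parcel A| + |Parcel B| − 2·|Parcel A∩Parcel B| = 4.5 + 13 − 1.7599 = 15.74.

15.74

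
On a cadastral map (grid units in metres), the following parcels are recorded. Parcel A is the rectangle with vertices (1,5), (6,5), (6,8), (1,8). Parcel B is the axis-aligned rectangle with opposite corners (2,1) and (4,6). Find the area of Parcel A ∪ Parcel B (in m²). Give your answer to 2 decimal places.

23.00

By inclusion–exclusion:
Individual areas: |Parcel A| = 15, |Parcel B| = 10.
|Parcel A∩Parcel B|: x∈[2,4], y∈[5,6] → 2·1 = 2.
|Parcel A ∪ Parcel B| = 25 − 2 = 23.00.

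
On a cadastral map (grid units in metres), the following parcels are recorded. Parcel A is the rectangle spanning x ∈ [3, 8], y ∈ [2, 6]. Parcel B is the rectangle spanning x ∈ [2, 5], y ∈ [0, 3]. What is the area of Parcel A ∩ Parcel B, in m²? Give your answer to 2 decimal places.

2.00

|Parcel A∩Parcel B|: x∈[3,5], y∈[2,3] → 2·1 = 2.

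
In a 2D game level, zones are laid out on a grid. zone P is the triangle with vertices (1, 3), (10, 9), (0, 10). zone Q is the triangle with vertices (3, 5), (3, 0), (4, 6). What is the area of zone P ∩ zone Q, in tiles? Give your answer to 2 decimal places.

0.74

The intersection is the polygon with vertices (3,4.333), (3,5), (4,6), (3.812,4.875).
By the shoelace formula its area is 0.74.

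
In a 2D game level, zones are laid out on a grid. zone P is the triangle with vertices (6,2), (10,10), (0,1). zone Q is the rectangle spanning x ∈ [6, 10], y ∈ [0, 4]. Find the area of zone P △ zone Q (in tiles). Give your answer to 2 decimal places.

36.00

|zone P| = 22, |zone Q| = 16, |zone P∩zone Q| = 1.
|zone P △ zone Q| = |zone P| + |zone Q| − 2·|zone P∩zone Q| = 22 + 16 − 2 = 36.00.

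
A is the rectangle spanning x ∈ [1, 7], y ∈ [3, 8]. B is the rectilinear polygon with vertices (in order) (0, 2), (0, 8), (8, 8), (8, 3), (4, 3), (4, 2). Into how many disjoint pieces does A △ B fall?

2

A △ B splits into 2 disjoint pieces (area 5, area 9).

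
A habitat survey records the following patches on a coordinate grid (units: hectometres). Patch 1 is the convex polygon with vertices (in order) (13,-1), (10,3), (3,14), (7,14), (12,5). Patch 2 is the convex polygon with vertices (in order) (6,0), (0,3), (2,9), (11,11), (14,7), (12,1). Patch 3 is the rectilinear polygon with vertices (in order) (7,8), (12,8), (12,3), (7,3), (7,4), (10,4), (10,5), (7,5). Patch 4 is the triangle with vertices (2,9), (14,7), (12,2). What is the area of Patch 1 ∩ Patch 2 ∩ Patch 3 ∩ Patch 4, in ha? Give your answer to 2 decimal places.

13.77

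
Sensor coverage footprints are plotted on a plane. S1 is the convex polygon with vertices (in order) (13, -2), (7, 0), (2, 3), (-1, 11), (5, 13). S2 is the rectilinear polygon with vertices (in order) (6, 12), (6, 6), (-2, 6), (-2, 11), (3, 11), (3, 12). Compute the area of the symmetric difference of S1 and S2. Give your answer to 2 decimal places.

70.28

|S1| = 93.5, |S2| = 43, |S1∩S2| = 33.1083.
|S1 △ S2| = |S1| + |S2| − 2·|S1∩S2| = 93.5 + 43 − 66.2167 = 70.28.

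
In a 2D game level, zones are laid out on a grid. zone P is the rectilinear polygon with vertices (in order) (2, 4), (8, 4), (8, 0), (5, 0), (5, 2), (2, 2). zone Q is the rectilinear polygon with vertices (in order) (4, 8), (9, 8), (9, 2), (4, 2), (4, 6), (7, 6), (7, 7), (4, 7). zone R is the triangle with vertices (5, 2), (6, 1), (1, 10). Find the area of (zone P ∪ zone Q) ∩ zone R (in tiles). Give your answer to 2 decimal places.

1.10

The region (zone P ∪ zone Q) ∩ zone R is the polygon with vertices (4,4.6), (6,1), (5,2), (4,4).
By the shoelace formula its area is 1.10.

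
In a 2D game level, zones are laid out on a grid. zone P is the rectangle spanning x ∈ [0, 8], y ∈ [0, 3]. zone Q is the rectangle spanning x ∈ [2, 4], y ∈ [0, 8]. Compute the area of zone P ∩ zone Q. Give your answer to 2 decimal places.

|zone P∩zone Q|: x∈[2,4], y∈[0,3] → 2·3 = 6.

6.00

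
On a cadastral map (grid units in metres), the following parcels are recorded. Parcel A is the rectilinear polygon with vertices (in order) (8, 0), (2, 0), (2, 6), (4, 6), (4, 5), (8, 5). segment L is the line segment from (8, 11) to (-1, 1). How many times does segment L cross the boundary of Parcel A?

The segment meets the boundary at (2,4.333), (3.5,6).

2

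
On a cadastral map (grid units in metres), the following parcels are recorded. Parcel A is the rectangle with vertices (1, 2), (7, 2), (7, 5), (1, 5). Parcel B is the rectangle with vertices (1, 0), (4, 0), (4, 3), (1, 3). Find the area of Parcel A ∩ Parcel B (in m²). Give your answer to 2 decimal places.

3.00

|Parcel A∩Parcel B|: x∈[1,4], y∈[2,3] → 3·1 = 3.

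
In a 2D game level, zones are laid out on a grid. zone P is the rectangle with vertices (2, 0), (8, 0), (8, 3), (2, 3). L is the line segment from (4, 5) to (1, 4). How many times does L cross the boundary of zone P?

0

The segment lies entirely outside zone P and never meets its boundary.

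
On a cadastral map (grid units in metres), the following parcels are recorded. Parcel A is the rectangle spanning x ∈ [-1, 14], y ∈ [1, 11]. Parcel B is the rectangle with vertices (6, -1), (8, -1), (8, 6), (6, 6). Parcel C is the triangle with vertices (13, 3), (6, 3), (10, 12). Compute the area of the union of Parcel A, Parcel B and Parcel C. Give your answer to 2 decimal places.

By inclusion–exclusion:
Individual areas: |Parcel A| = 150, |Parcel B| = 14, |Parcel C| = 31.5.
|Parcel A∩Parcel B|: x∈[6,8], y∈[1,6] → 2·5 = 10.
|Parcel A∩Parcel C| = 31.1111.
|Parcel B∩Parcel C| = 4.
|Parcel A∩Parcel B∩Parcel C| = 4.
|Parcel A ∪ Parcel B ∪ Parcel C| = 195.5 − 45.1111 + 4 = 154.39.

154.39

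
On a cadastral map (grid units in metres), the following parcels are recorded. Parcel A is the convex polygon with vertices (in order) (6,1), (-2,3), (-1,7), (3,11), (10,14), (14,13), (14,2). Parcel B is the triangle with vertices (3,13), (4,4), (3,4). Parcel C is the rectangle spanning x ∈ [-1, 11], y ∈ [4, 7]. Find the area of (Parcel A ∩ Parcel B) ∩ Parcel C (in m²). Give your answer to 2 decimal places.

The region (Parcel A ∩ Parcel B) ∩ Parcel C is the polygon with vertices (4,4), (3,4), (3,7), (3.667,7).
By the shoelace formula its area is 2.50.

2.50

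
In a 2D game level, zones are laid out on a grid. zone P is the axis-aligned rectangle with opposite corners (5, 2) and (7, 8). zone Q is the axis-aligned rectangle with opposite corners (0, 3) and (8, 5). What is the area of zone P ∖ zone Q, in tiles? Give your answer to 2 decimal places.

|zone P∩zone Q|: x∈[5,7], y∈[3,5] → 2·2 = 4.
|zone P| = 12.
|zone P ∖ zone Q| = |zone P| − |zone P∩zone Q| = 12 − 4 = 8.00.

8.00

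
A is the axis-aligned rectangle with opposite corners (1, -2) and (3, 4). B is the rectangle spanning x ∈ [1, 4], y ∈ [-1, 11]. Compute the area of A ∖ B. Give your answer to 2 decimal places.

|A∩B|: x∈[1,3], y∈[-1,4] → 2·5 = 10.
|A| = 12.
|A ∖ B| = |A| − |A∩B| = 12 − 10 = 2.00.

2.00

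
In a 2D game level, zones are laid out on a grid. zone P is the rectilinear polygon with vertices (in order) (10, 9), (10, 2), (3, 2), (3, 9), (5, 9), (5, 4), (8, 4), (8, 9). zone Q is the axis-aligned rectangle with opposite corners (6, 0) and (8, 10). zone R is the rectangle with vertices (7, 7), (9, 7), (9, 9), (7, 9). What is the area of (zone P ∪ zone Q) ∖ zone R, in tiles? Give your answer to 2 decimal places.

|zone P ∪ zone Q| = 50.
|(zone P ∪ zone Q) ∩ zone R| = 4.
|(zone P ∪ zone Q) ∖ zone R| = 50 − 4 = 46.00.

46.00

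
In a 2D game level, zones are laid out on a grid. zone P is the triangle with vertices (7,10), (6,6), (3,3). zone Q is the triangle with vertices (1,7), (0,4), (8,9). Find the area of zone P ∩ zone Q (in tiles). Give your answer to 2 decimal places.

The intersection is the polygon with vertices (6.519,8.074), (5.556,7.472), (6.122,8.463), (6.654,8.615).
By the shoelace formula its area is 0.44.

0.44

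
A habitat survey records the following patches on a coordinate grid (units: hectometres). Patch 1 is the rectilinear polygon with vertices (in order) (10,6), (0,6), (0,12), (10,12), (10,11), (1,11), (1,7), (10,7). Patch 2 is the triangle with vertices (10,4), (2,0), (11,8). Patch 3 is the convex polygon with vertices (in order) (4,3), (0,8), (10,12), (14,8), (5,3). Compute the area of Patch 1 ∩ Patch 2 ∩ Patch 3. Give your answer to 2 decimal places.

The intersection is the polygon with vertices (9.875,7), (10,7), (10,6), (8.75,6).
By the shoelace formula its area is 0.69.

0.69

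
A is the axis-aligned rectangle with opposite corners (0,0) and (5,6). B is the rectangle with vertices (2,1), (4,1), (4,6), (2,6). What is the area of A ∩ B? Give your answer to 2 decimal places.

10.00

|A∩B|: x∈[2,4], y∈[1,6] → 2·5 = 10.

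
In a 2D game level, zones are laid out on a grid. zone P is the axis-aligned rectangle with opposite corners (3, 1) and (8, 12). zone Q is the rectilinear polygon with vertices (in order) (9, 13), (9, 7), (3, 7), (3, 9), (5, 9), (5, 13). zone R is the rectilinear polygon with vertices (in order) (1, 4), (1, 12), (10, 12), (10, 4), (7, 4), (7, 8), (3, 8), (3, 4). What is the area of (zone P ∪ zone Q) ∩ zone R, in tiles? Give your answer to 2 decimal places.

29.00

|zone P ∪ zone Q| = 64.
|(zone P ∪ zone Q) ∩ zone R| = 29.00.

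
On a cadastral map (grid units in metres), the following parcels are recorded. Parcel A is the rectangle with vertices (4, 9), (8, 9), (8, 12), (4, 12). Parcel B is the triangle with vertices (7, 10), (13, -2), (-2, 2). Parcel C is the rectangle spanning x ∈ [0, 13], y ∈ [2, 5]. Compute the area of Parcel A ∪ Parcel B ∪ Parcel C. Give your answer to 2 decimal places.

By inclusion–exclusion:
Individual areas: |Parcel A| = 12, |Parcel B| = 78, |Parcel C| = 39.
|Parcel A∩Parcel B| = 0.8125.
|Parcel A∩Parcel C| = 0 (no overlap).
|Parcel B∩Parcel C| = 29.9097.
|Parcel A∩Parcel B∩Parcel C| = 0.
|Parcel A ∪ Parcel B ∪ Parcel C| = 129 − 30.7222 + 0 = 98.28.

98.28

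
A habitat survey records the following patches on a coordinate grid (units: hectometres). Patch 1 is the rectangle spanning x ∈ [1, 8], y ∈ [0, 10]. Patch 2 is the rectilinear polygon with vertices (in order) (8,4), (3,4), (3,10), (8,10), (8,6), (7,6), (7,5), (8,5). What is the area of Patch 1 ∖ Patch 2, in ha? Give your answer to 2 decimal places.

|Patch 1| = 70, |Patch 1∩Patch 2| = 29.
|Patch 1 ∖ Patch 2| = |Patch 1| − |Patch 1∩Patch 2| = 70 − 29 = 41.00.

41.00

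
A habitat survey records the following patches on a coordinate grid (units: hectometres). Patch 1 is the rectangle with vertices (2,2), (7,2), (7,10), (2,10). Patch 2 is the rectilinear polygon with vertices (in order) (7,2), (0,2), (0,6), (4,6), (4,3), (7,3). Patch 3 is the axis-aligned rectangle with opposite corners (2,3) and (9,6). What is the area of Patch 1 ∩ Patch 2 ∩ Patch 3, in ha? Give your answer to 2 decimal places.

6.00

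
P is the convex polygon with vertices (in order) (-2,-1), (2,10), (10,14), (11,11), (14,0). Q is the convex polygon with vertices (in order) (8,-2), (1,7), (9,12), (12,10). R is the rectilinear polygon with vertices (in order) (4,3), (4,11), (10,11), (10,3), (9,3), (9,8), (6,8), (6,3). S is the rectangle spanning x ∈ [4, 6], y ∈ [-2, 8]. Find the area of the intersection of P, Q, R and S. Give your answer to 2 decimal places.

The intersection is the polygon with vertices (6,3), (4.111,3), (4,3.143), (4,8), (6,8).
By the shoelace formula its area is 9.99.

9.99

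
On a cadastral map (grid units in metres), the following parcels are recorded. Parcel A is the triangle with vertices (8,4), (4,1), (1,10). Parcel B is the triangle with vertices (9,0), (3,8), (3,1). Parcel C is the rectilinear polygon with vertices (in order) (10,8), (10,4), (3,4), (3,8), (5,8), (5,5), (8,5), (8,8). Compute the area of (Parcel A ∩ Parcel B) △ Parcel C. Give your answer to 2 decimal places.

19.62

|Parcel A ∩ Parcel B| = 12.54.
|(Parcel A ∩ Parcel B) ∩ Parcel C| = 5.9583.
|(Parcel A ∩ Parcel B) △ Parcel C| = 12.54 + 19 − 11.9167 = 19.62.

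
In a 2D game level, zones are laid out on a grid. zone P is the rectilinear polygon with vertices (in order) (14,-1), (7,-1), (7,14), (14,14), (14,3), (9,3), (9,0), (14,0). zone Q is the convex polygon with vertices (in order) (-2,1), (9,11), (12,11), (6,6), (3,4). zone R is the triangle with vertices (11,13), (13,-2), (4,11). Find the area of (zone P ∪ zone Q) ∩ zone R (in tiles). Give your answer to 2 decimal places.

41.90

|zone P ∪ zone Q| = 101.9015.
|(zone P ∪ zone Q) ∩ zone R| = 41.90.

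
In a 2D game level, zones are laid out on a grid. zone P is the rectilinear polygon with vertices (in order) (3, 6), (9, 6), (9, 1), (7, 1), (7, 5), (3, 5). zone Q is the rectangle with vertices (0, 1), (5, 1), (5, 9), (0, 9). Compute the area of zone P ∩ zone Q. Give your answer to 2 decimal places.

2.00

The intersection is the polygon with vertices (5,6), (5,5), (3,5), (3,6).
By the shoelace formula its area is 2.00.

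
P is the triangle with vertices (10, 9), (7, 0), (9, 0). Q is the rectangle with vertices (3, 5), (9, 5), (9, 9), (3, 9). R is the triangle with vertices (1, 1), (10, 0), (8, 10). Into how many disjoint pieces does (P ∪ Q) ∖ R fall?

3

(P ∪ Q) ∖ R splits into 3 disjoint pieces (area 3.7071, area 0.4273, area 10.6667).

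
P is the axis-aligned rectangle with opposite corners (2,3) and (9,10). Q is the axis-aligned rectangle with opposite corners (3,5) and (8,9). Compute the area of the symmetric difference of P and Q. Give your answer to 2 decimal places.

29.00

|P∩Q|: x∈[3,8], y∈[5,9] → 5·4 = 20.
|P △ Q| = |P| + |Q| − 2·|P∩Q| = 49 + 20 − 40 = 29.00.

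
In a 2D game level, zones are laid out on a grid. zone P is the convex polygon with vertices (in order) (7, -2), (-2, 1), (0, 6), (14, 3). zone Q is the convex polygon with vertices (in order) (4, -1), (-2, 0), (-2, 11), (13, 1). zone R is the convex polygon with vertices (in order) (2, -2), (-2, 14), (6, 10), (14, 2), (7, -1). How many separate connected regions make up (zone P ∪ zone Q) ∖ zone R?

(zone P ∪ zone Q) ∖ zone R splits into 3 disjoint pieces (area 24.2152, area 0.3447, area 3.3253).

3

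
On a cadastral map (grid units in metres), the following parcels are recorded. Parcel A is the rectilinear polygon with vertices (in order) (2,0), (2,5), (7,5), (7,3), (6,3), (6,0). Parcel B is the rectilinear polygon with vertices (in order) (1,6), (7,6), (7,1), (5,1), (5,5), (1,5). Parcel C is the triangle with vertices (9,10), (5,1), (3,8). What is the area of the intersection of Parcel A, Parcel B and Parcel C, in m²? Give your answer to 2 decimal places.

3.56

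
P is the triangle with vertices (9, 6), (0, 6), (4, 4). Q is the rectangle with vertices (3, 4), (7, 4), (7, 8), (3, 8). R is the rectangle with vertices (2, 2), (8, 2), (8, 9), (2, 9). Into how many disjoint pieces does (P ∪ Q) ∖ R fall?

(P ∪ Q) ∖ R splits into 2 disjoint pieces (area 0.2, area 1).

2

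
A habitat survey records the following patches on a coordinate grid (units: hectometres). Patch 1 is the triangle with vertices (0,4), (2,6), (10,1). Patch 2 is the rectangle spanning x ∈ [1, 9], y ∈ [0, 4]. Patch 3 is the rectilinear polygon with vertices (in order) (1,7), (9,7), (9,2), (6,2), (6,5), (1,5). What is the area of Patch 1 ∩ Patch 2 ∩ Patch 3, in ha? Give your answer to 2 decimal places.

The intersection is the polygon with vertices (6,2.2), (6,3.5), (8.4,2), (6.667,2).
By the shoelace formula its area is 1.73.

1.73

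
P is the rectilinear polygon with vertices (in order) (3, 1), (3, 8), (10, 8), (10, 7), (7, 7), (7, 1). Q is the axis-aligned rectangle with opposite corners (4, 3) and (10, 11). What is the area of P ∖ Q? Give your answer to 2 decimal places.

|P| = 31, |P∩Q| = 18.
|P ∖ Q| = |P| − |P∩Q| = 31 − 18 = 13.00.

13.00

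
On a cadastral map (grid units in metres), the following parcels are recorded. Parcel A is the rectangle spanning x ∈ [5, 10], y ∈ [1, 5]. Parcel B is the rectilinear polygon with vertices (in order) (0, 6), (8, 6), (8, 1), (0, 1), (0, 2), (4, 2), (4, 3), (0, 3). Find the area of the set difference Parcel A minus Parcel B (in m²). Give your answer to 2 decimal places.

8.00

|Parcel A| = 20, |Parcel A∩Parcel B| = 12.
|Parcel A ∖ Parcel B| = |Parcel A| − |Parcel A∩Parcel B| = 20 − 12 = 8.00.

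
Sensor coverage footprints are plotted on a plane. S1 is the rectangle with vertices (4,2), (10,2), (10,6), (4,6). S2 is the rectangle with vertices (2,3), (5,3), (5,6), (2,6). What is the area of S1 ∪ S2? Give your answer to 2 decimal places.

30.00

By inclusion–exclusion:
Individual areas: |S1| = 24, |S2| = 9.
|S1∩S2|: x∈[4,5], y∈[3,6] → 1·3 = 3.
|S1 ∪ S2| = 33 − 3 = 30.00.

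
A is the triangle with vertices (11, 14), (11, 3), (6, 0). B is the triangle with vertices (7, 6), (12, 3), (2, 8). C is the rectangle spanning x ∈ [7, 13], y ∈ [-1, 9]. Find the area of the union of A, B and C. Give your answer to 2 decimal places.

66.81

By inclusion–exclusion:
Individual areas: |A| = 27.5, |B| = 2.5, |C| = 60.
|A∩B| = 0.7987.
|A∩C| = 21.9357.
|B∩C| = 1.25.
|A∩B∩C| = 0.7987.
|A ∪ B ∪ C| = 90 − 23.9844 + 0.7987 = 66.81.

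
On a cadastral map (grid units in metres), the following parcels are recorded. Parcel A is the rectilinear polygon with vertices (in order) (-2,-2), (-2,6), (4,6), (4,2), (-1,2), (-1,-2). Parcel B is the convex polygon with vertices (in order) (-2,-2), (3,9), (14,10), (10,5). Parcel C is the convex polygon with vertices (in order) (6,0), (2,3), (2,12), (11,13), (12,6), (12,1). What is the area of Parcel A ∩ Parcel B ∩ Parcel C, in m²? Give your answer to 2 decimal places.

7.33

The intersection is the polygon with vertices (4,2), (3.333,2), (2,3), (2,6), (4,6).
By the shoelace formula its area is 7.33.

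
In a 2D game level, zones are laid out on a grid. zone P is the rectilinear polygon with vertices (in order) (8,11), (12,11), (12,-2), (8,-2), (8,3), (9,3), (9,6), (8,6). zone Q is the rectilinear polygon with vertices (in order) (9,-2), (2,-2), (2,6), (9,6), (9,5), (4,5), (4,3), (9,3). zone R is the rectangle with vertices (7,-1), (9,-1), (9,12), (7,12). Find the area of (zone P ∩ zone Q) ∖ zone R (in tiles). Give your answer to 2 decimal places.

|zone P ∩ zone Q| = 5.
|(zone P ∩ zone Q) ∩ zone R| = 4.
|(zone P ∩ zone Q) ∖ zone R| = 5 − 4 = 1.00.

1.00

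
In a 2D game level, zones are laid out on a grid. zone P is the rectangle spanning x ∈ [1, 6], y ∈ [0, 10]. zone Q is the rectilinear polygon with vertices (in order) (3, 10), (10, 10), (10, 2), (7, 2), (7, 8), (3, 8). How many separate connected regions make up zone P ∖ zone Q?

zone P ∖ zone Q is a single connected region.

1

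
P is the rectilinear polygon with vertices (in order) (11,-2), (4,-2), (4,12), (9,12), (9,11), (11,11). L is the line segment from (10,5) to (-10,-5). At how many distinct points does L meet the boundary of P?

1

The segment meets the boundary at (4,2).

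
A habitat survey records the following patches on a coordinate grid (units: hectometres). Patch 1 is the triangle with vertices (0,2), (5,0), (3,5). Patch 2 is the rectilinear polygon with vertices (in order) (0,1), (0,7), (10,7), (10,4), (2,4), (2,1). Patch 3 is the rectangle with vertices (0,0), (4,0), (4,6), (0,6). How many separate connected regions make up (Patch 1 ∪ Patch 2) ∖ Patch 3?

2

(Patch 1 ∪ Patch 2) ∖ Patch 3 splits into 2 disjoint pieces (area 1.05, area 22).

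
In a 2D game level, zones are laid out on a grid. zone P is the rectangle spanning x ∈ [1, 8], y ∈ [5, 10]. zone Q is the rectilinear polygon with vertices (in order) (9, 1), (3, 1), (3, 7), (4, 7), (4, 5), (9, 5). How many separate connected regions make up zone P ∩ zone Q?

1

zone P ∩ zone Q is a single connected region.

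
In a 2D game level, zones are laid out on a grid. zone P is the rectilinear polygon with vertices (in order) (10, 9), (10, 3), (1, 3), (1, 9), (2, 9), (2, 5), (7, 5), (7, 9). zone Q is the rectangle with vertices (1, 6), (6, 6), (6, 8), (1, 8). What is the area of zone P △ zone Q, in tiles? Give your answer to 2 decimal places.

40.00

|zone P| = 34, |zone Q| = 10, |zone P∩zone Q| = 2.
|zone P △ zone Q| = |zone P| + |zone Q| − 2·|zone P∩zone Q| = 34 + 10 − 4 = 40.00.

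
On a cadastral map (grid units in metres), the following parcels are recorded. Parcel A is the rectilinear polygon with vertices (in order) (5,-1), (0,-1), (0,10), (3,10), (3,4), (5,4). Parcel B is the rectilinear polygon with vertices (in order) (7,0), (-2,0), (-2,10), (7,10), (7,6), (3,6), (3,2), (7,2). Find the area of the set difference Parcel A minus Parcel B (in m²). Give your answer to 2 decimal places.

9.00

|Parcel A| = 43, |Parcel A∩Parcel B| = 34.
|Parcel A ∖ Parcel B| = |Parcel A| − |Parcel A∩Parcel B| = 43 − 34 = 9.00.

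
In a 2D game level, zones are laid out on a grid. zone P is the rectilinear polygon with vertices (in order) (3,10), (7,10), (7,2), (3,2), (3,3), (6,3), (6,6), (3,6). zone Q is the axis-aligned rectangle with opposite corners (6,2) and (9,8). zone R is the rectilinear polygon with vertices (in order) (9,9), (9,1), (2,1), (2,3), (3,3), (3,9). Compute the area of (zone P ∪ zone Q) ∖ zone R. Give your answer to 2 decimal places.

|zone P ∪ zone Q| = 35.
|(zone P ∪ zone Q) ∩ zone R| = 31.
|(zone P ∪ zone Q) ∖ zone R| = 35 − 31 = 4.00.

4.00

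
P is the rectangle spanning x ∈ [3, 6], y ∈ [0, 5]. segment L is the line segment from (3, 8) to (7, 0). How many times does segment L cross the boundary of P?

The segment meets the boundary at (6,2), (4.5,5).

2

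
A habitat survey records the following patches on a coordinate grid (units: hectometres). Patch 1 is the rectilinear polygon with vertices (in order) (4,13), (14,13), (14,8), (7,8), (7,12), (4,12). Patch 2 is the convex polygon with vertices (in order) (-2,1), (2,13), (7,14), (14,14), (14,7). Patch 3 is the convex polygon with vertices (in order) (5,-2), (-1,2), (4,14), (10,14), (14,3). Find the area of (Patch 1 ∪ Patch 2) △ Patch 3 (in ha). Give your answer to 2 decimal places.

89.84

|Patch 1 ∪ Patch 2| = 129.5.
|(Patch 1 ∪ Patch 2) ∩ Patch 3| = 96.5782.
|(Patch 1 ∪ Patch 2) △ Patch 3| = 129.5 + 153.5 − 193.1564 = 89.84.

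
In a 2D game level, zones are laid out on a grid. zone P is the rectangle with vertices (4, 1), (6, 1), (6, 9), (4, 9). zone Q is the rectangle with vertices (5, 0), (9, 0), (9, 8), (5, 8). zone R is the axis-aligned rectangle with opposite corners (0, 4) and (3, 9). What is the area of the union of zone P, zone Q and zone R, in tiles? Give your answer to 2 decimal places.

By inclusion–exclusion:
Individual areas: |zone P| = 16, |zone Q| = 32, |zone R| = 15.
|zone P∩zone Q|: x∈[5,6], y∈[1,8] → 1·7 = 7.
|zone P∩zone R| = 0 (no overlap).
|zone Q∩zone R| = 0 (no overlap).
|zone P∩zone Q∩zone R| = 0.
|zone P ∪ zone Q ∪ zone R| = 63 − 7 + 0 = 56.00.

56.00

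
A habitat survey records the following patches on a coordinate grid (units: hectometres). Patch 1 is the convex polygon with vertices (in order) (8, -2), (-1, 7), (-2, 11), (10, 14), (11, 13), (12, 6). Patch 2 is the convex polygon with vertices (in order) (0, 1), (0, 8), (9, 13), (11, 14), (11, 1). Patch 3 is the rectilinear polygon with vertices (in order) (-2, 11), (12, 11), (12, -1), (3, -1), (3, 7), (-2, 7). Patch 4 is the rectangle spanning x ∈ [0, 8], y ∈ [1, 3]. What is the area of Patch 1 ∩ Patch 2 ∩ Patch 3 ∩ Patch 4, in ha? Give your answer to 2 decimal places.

8.00

The intersection is the polygon with vertices (5,1), (3,3), (8,3), (8,1).
By the shoelace formula its area is 8.00.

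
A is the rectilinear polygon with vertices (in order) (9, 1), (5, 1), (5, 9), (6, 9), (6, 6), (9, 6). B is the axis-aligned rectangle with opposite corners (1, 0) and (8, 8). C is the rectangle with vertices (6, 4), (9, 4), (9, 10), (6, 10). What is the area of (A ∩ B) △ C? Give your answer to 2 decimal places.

|A ∩ B| = 17.
|(A ∩ B) ∩ C| = 4.
|(A ∩ B) △ C| = 17 + 18 − 8 = 27.00.

27.00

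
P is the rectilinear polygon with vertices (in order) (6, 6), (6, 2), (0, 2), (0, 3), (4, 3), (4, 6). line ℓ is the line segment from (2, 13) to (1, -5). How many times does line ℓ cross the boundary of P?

2

The segment meets the boundary at (1.389,2), (1.444,3).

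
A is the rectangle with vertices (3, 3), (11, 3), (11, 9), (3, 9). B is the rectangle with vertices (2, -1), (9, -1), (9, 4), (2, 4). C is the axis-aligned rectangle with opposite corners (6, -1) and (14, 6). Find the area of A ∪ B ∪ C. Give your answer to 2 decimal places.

106.00

By inclusion–exclusion:
Individual areas: |A| = 48, |B| = 35, |C| = 56.
|A∩B|: x∈[3,9], y∈[3,4] → 6·1 = 6.
|A∩C|: x∈[6,11], y∈[3,6] → 5·3 = 15.
|B∩C|: x∈[6,9], y∈[-1,4] → 3·5 = 15.
|A∩B∩C| = 3.
|A ∪ B ∪ C| = 139 − 36 + 3 = 106.00.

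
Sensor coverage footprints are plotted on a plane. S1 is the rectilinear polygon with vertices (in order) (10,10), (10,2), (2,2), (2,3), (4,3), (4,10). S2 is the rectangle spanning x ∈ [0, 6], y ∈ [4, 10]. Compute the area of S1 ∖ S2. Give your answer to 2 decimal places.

|S1| = 50, |S1∩S2| = 12.
|S1 ∖ S2| = |S1| − |S1∩S2| = 50 − 12 = 38.00.

38.00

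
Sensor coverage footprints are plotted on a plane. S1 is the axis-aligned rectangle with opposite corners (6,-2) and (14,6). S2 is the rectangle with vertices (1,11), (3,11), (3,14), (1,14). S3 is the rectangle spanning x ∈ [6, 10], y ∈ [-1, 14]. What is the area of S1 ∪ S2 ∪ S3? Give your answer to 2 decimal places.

By inclusion–exclusion:
Individual areas: |S1| = 64, |S2| = 6, |S3| = 60.
|S1∩S2| = 0 (no overlap).
|S1∩S3|: x∈[6,10], y∈[-1,6] → 4·7 = 28.
|S2∩S3| = 0 (no overlap).
|S1∩S2∩S3| = 0.
|S1 ∪ S2 ∪ S3| = 130 − 28 + 0 = 102.00.

102.00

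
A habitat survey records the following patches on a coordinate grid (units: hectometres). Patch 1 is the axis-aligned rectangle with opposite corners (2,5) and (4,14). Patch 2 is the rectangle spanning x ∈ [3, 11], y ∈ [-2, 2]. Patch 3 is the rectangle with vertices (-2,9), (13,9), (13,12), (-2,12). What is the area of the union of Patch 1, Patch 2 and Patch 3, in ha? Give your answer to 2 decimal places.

By inclusion–exclusion:
Individual areas: |Patch 1| = 18, |Patch 2| = 32, |Patch 3| = 45.
|Patch 1∩Patch 2| = 0 (no overlap).
|Patch 1∩Patch 3|: x∈[2,4], y∈[9,12] → 2·3 = 6.
|Patch 2∩Patch 3| = 0 (no overlap).
|Patch 1∩Patch 2∩Patch 3| = 0.
|Patch 1 ∪ Patch 2 ∪ Patch 3| = 95 − 6 + 0 = 89.00.

89.00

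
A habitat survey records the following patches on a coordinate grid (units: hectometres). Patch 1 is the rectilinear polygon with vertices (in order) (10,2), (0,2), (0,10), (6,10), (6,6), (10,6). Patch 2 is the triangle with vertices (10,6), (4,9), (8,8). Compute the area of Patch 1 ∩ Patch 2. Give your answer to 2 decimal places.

0.50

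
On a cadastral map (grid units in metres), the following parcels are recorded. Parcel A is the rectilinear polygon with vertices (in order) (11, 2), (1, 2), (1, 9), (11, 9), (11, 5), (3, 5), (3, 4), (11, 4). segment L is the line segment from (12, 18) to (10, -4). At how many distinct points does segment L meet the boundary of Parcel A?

4

The segment meets the boundary at (10.545,2), (10.727,4), (10.818,5), (11,7).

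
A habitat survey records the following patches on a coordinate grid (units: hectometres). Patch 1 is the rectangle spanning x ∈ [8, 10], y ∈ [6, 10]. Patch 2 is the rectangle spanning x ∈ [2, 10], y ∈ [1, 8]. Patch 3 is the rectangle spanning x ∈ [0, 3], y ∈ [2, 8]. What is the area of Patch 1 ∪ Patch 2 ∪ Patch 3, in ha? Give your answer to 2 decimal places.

72.00

By inclusion–exclusion:
Individual areas: |Patch 1| = 8, |Patch 2| = 56, |Patch 3| = 18.
|Patch 1∩Patch 2|: x∈[8,10], y∈[6,8] → 2·2 = 4.
|Patch 1∩Patch 3| = 0 (no overlap).
|Patch 2∩Patch 3|: x∈[2,3], y∈[2,8] → 1·6 = 6.
|Patch 1∩Patch 2∩Patch 3| = 0.
|Patch 1 ∪ Patch 2 ∪ Patch 3| = 82 − 10 + 0 = 72.00.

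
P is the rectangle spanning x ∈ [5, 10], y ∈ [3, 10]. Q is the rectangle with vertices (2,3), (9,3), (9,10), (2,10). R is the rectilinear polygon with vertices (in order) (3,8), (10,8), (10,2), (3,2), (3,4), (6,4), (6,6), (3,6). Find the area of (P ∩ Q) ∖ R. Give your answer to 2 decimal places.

|P ∩ Q| = 28.
|(P ∩ Q) ∩ R| = 18.
|(P ∩ Q) ∖ R| = 28 − 18 = 10.00.

10.00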